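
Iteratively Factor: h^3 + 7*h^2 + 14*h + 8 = (h + 2)*(h^2 + 5*h + 4) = (h + 2)*(h + 4)*(h + 1)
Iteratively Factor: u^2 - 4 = (u + 2)*(u - 2)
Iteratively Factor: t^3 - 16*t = (t)*(t^2 - 16) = t*(t + 4)*(t - 4)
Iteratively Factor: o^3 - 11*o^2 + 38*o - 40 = (o - 2)*(o^2 - 9*o + 20) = (o - 4)*(o - 2)*(o - 5)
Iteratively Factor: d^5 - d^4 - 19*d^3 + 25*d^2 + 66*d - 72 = (d + 4)*(d^4 - 5*d^3 + d^2 + 21*d - 18) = (d + 2)*(d + 4)*(d^3 - 7*d^2 + 15*d - 9) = (d - 3)*(d + 2)*(d + 4)*(d^2 - 4*d + 3) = (d - 3)^2*(d + 2)*(d + 4)*(d - 1)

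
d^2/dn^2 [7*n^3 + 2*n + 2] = 42*n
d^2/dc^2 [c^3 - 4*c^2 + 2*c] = 6*c - 8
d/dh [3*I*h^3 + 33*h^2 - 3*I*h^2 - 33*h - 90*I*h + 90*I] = 9*I*h^2 + 6*h*(11 - I) - 33 - 90*I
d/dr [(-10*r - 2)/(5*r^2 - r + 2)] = 2*(25*r^2 + 10*r - 11)/(25*r^4 - 10*r^3 + 21*r^2 - 4*r + 4)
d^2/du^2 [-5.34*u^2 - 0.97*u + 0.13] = -10.6800000000000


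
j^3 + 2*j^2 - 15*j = j*(j - 3)*(j + 5)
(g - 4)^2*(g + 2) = g^3 - 6*g^2 + 32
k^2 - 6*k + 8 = (k - 4)*(k - 2)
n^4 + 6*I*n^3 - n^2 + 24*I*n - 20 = (n - 2*I)*(n + I)*(n + 2*I)*(n + 5*I)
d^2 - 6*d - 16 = (d - 8)*(d + 2)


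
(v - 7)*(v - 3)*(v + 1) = v^3 - 9*v^2 + 11*v + 21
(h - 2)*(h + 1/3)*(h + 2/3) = h^3 - h^2 - 16*h/9 - 4/9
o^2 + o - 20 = (o - 4)*(o + 5)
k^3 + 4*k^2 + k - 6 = (k - 1)*(k + 2)*(k + 3)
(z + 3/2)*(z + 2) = z^2 + 7*z/2 + 3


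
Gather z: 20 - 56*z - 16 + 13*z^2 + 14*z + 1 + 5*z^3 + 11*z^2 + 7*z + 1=5*z^3 + 24*z^2 - 35*z + 6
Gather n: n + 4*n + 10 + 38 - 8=5*n + 40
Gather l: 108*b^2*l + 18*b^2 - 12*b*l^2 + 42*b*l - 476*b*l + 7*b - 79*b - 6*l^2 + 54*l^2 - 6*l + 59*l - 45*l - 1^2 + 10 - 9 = 18*b^2 - 72*b + l^2*(48 - 12*b) + l*(108*b^2 - 434*b + 8)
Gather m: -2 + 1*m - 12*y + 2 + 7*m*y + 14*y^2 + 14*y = m*(7*y + 1) + 14*y^2 + 2*y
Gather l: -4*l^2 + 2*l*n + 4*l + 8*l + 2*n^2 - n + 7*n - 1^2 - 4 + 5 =-4*l^2 + l*(2*n + 12) + 2*n^2 + 6*n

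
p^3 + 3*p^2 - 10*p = p*(p - 2)*(p + 5)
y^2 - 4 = (y - 2)*(y + 2)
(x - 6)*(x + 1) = x^2 - 5*x - 6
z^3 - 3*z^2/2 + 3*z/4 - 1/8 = (z - 1/2)^3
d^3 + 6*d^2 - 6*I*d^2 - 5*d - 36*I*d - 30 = (d + 6)*(d - 5*I)*(d - I)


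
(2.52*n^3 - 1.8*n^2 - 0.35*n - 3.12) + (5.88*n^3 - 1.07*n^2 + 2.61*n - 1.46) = 8.4*n^3 - 2.87*n^2 + 2.26*n - 4.58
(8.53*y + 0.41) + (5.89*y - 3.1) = 14.42*y - 2.69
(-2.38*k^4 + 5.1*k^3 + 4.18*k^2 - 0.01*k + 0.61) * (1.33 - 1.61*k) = 3.8318*k^5 - 11.3764*k^4 + 0.0531999999999995*k^3 + 5.5755*k^2 - 0.9954*k + 0.8113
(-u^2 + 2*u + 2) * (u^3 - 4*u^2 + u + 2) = -u^5 + 6*u^4 - 7*u^3 - 8*u^2 + 6*u + 4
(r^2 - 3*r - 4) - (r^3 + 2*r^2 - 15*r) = -r^3 - r^2 + 12*r - 4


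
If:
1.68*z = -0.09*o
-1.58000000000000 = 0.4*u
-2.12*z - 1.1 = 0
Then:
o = 9.69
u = -3.95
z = -0.52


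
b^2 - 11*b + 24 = (b - 8)*(b - 3)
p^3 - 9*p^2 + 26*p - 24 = (p - 4)*(p - 3)*(p - 2)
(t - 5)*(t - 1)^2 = t^3 - 7*t^2 + 11*t - 5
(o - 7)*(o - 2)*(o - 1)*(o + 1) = o^4 - 9*o^3 + 13*o^2 + 9*o - 14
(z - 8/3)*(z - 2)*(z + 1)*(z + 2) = z^4 - 5*z^3/3 - 20*z^2/3 + 20*z/3 + 32/3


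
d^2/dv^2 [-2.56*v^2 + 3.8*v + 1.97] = -5.12000000000000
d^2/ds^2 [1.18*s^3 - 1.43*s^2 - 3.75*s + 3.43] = 7.08*s - 2.86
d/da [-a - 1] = -1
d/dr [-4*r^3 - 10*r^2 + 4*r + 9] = -12*r^2 - 20*r + 4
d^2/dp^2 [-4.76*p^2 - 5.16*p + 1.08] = -9.52000000000000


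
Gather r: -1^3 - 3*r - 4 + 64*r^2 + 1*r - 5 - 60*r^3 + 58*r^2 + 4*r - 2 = -60*r^3 + 122*r^2 + 2*r - 12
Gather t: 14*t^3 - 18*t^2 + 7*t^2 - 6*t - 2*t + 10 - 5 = 14*t^3 - 11*t^2 - 8*t + 5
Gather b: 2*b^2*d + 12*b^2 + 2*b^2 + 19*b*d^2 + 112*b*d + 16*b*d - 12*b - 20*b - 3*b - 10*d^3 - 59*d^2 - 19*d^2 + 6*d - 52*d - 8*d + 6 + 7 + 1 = b^2*(2*d + 14) + b*(19*d^2 + 128*d - 35) - 10*d^3 - 78*d^2 - 54*d + 14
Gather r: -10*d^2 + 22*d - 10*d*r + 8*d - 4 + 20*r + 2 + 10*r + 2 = -10*d^2 + 30*d + r*(30 - 10*d)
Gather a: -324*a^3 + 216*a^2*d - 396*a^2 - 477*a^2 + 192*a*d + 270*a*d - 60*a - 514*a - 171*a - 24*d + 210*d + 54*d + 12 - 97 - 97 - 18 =-324*a^3 + a^2*(216*d - 873) + a*(462*d - 745) + 240*d - 200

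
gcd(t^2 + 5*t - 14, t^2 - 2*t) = t - 2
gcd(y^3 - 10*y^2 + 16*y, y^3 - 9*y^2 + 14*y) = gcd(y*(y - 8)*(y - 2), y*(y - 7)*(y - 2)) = y^2 - 2*y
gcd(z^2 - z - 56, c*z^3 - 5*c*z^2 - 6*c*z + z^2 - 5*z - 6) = 1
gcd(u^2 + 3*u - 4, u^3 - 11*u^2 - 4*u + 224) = u + 4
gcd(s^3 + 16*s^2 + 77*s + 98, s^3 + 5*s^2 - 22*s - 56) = s^2 + 9*s + 14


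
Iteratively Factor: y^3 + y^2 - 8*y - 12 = (y + 2)*(y^2 - y - 6) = (y + 2)^2*(y - 3)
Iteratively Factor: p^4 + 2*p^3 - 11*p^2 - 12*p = (p + 1)*(p^3 + p^2 - 12*p) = (p - 3)*(p + 1)*(p^2 + 4*p) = (p - 3)*(p + 1)*(p + 4)*(p)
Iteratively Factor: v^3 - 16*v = (v + 4)*(v^2 - 4*v) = (v - 4)*(v + 4)*(v)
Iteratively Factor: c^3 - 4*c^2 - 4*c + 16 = (c + 2)*(c^2 - 6*c + 8) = (c - 2)*(c + 2)*(c - 4)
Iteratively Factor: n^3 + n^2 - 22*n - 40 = (n + 2)*(n^2 - n - 20) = (n - 5)*(n + 2)*(n + 4)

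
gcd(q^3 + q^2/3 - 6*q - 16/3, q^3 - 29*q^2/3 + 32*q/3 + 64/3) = q^2 - 5*q/3 - 8/3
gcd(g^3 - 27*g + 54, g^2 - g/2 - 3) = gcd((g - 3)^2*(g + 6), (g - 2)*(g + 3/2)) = 1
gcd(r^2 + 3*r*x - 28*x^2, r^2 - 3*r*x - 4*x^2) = -r + 4*x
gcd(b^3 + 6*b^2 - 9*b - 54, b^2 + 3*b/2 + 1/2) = 1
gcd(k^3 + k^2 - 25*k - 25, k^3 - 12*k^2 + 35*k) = k - 5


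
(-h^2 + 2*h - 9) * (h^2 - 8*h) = -h^4 + 10*h^3 - 25*h^2 + 72*h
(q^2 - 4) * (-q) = -q^3 + 4*q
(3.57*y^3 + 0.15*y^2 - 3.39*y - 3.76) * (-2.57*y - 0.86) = -9.1749*y^4 - 3.4557*y^3 + 8.5833*y^2 + 12.5786*y + 3.2336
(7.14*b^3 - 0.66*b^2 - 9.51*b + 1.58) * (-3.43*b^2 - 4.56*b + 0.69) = -24.4902*b^5 - 30.2946*b^4 + 40.5555*b^3 + 37.4908*b^2 - 13.7667*b + 1.0902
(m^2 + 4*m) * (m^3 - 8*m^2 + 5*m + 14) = m^5 - 4*m^4 - 27*m^3 + 34*m^2 + 56*m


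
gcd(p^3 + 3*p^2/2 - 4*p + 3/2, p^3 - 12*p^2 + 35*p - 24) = p - 1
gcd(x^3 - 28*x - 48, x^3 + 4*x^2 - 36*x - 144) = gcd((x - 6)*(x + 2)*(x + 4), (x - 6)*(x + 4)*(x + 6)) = x^2 - 2*x - 24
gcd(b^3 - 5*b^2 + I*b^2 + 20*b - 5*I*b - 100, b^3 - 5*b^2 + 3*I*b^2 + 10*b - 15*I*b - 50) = b^2 + b*(-5 + 5*I) - 25*I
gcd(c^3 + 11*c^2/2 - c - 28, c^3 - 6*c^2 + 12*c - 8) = c - 2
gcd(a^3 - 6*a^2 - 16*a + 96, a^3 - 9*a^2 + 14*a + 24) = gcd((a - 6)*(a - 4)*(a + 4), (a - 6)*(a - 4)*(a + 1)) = a^2 - 10*a + 24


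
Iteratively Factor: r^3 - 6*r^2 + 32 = (r - 4)*(r^2 - 2*r - 8) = (r - 4)*(r + 2)*(r - 4)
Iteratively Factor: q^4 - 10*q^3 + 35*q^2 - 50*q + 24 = (q - 4)*(q^3 - 6*q^2 + 11*q - 6) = (q - 4)*(q - 2)*(q^2 - 4*q + 3) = (q - 4)*(q - 3)*(q - 2)*(q - 1)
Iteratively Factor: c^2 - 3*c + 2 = (c - 1)*(c - 2)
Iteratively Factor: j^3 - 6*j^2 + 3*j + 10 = (j - 5)*(j^2 - j - 2) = (j - 5)*(j + 1)*(j - 2)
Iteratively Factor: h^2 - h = (h)*(h - 1)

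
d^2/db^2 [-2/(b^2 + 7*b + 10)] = 4*(b^2 + 7*b - (2*b + 7)^2 + 10)/(b^2 + 7*b + 10)^3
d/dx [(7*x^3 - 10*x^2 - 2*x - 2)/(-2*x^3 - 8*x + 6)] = (-10*x^4 - 60*x^3 + 97*x^2 - 60*x - 14)/(2*(x^6 + 8*x^4 - 6*x^3 + 16*x^2 - 24*x + 9))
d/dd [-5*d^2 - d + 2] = -10*d - 1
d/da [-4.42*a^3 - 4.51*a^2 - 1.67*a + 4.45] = -13.26*a^2 - 9.02*a - 1.67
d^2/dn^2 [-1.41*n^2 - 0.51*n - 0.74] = -2.82000000000000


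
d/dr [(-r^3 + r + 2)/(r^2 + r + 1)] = ((1 - 3*r^2)*(r^2 + r + 1) - (2*r + 1)*(-r^3 + r + 2))/(r^2 + r + 1)^2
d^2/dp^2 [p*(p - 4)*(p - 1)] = 6*p - 10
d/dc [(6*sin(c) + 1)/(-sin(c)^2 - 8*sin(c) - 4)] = 2*(3*sin(c)^2 + sin(c) - 8)*cos(c)/(sin(c)^2 + 8*sin(c) + 4)^2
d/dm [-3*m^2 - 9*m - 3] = -6*m - 9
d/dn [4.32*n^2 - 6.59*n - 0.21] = 8.64*n - 6.59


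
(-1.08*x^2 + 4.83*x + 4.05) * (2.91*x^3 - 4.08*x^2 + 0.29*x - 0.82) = -3.1428*x^5 + 18.4617*x^4 - 8.2341*x^3 - 14.2377*x^2 - 2.7861*x - 3.321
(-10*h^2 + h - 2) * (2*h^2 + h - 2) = -20*h^4 - 8*h^3 + 17*h^2 - 4*h + 4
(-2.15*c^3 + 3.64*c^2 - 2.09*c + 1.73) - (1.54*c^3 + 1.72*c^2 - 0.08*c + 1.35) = -3.69*c^3 + 1.92*c^2 - 2.01*c + 0.38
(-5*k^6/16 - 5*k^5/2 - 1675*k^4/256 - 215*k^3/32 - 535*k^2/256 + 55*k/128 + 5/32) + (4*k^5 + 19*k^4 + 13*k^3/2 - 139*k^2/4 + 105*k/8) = -5*k^6/16 + 3*k^5/2 + 3189*k^4/256 - 7*k^3/32 - 9431*k^2/256 + 1735*k/128 + 5/32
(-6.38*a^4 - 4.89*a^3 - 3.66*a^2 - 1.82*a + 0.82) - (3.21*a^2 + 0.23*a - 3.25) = -6.38*a^4 - 4.89*a^3 - 6.87*a^2 - 2.05*a + 4.07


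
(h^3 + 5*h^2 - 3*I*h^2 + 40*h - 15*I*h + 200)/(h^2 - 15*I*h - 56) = (h^2 + 5*h*(1 + I) + 25*I)/(h - 7*I)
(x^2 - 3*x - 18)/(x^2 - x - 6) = (-x^2 + 3*x + 18)/(-x^2 + x + 6)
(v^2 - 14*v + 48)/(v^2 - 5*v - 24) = (v - 6)/(v + 3)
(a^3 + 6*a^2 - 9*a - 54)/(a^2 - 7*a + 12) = (a^2 + 9*a + 18)/(a - 4)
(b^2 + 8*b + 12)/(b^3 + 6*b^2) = (b + 2)/b^2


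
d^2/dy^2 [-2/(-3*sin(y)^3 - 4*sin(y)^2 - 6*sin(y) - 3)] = 2*(-81*sin(y)^6 - 132*sin(y)^5 + 8*sin(y)^4 + 201*sin(y)^3 + 216*sin(y)^2 + 108*sin(y) + 48)/(3*sin(y)^3 + 4*sin(y)^2 + 6*sin(y) + 3)^3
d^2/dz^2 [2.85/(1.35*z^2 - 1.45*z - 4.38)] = (10.38825*z^2 - 11.15775*z - 2.85*(2.7*z - 1.45)*(5.4*z - 2.9) - 33.7041)/(-1.35*z^2 + 1.45*z + 4.38)^3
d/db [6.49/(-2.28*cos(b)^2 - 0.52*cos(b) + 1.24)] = -(29.5944*cos(b) + 3.3748)*sin(b)/(2.28*cos(b)^2 + 0.52*cos(b) - 1.24)^2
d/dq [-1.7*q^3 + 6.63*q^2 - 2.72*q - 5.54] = -5.1*q^2 + 13.26*q - 2.72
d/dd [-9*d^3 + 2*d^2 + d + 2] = -27*d^2 + 4*d + 1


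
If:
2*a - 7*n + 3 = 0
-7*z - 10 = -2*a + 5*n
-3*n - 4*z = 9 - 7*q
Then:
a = 49*z/4 + 85/4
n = 7*z/2 + 13/2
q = 29*z/14 + 57/14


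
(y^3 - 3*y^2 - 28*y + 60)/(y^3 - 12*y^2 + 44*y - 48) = (y + 5)/(y - 4)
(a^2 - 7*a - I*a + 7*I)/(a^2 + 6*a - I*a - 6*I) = (a - 7)/(a + 6)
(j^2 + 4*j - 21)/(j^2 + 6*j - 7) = (j - 3)/(j - 1)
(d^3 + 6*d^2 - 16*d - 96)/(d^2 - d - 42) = (d^2 - 16)/(d - 7)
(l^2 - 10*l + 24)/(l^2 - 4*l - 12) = (l - 4)/(l + 2)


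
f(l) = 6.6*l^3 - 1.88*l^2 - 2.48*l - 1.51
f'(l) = 19.8*l^2 - 3.76*l - 2.48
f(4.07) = 402.22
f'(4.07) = 310.20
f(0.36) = -2.34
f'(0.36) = -1.27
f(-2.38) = -95.23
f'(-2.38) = 118.62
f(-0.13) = -1.23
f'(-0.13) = -1.66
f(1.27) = 5.83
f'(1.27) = 24.68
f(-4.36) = -573.46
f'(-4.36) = 390.30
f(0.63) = -2.17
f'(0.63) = 3.01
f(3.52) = 254.32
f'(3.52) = 229.61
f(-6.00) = -1479.91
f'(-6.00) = 732.88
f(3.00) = 152.33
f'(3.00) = 164.44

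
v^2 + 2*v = v*(v + 2)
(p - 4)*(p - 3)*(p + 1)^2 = p^4 - 5*p^3 - p^2 + 17*p + 12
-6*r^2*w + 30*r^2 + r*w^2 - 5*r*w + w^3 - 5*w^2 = (-2*r + w)*(3*r + w)*(w - 5)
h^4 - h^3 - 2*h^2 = h^2*(h - 2)*(h + 1)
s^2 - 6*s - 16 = (s - 8)*(s + 2)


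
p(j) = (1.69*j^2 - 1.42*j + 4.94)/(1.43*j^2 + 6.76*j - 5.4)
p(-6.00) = 13.46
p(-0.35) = -0.74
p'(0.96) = -7.66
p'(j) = (-2.86*j - 6.76)*(1.69*j^2 - 1.42*j + 4.94)/(1.43*j^2 + 6.76*j - 5.4)^2 + (3.38*j - 1.42)/(1.43*j^2 + 6.76*j - 5.4)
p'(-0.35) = -0.22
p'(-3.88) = 2.96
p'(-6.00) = 21.43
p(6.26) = 0.67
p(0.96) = 2.13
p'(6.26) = 0.03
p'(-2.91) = 1.09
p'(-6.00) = 21.43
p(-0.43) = -0.73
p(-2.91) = -1.80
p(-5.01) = -16.14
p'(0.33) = -3.85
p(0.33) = -1.54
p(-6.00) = 13.46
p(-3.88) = -3.55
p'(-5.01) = 41.65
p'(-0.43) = -0.14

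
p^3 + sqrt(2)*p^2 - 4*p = p*(p - sqrt(2))*(p + 2*sqrt(2))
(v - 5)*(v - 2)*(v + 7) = v^3 - 39*v + 70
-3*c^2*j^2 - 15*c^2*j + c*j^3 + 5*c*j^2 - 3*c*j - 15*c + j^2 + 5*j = (-3*c + j)*(j + 5)*(c*j + 1)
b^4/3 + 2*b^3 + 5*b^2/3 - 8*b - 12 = (b/3 + 1)*(b - 2)*(b + 2)*(b + 3)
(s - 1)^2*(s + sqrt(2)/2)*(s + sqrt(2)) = s^4 - 2*s^3 + 3*sqrt(2)*s^3/2 - 3*sqrt(2)*s^2 + 2*s^2 - 2*s + 3*sqrt(2)*s/2 + 1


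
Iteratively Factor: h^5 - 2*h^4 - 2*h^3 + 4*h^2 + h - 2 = (h + 1)*(h^4 - 3*h^3 + h^2 + 3*h - 2) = (h - 2)*(h + 1)*(h^3 - h^2 - h + 1) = (h - 2)*(h - 1)*(h + 1)*(h^2 - 1) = (h - 2)*(h - 1)^2*(h + 1)*(h + 1)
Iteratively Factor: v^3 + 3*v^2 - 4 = (v + 2)*(v^2 + v - 2) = (v + 2)^2*(v - 1)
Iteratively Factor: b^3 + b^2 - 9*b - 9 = (b - 3)*(b^2 + 4*b + 3) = (b - 3)*(b + 3)*(b + 1)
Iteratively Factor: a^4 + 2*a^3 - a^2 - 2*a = (a - 1)*(a^3 + 3*a^2 + 2*a) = (a - 1)*(a + 2)*(a^2 + a) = (a - 1)*(a + 1)*(a + 2)*(a)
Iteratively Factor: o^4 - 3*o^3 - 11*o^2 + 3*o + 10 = (o - 1)*(o^3 - 2*o^2 - 13*o - 10) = (o - 1)*(o + 1)*(o^2 - 3*o - 10) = (o - 1)*(o + 1)*(o + 2)*(o - 5)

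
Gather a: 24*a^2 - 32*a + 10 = 24*a^2 - 32*a + 10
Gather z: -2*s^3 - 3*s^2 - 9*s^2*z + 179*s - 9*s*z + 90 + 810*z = -2*s^3 - 3*s^2 + 179*s + z*(-9*s^2 - 9*s + 810) + 90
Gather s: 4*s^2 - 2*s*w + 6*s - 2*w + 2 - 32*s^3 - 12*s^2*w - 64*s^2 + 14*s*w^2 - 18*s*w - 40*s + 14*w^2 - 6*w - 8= -32*s^3 + s^2*(-12*w - 60) + s*(14*w^2 - 20*w - 34) + 14*w^2 - 8*w - 6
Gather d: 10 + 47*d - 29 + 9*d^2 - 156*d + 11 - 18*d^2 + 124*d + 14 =-9*d^2 + 15*d + 6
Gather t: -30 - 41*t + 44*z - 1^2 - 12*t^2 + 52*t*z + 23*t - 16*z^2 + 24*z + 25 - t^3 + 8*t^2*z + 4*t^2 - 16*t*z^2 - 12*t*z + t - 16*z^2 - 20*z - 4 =-t^3 + t^2*(8*z - 8) + t*(-16*z^2 + 40*z - 17) - 32*z^2 + 48*z - 10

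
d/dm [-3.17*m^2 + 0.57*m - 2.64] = 0.57 - 6.34*m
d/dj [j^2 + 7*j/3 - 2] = 2*j + 7/3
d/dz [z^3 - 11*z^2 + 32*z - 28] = 3*z^2 - 22*z + 32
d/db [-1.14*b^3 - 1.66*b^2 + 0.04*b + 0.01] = -3.42*b^2 - 3.32*b + 0.04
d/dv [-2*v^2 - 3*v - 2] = -4*v - 3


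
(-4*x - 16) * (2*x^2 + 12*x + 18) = -8*x^3 - 80*x^2 - 264*x - 288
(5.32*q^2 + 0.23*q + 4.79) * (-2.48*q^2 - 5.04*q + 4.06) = -13.1936*q^4 - 27.3832*q^3 + 8.5608*q^2 - 23.2078*q + 19.4474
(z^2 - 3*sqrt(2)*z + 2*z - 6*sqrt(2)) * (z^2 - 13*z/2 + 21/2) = z^4 - 9*z^3/2 - 3*sqrt(2)*z^3 - 5*z^2/2 + 27*sqrt(2)*z^2/2 + 15*sqrt(2)*z/2 + 21*z - 63*sqrt(2)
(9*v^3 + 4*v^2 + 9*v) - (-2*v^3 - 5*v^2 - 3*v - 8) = 11*v^3 + 9*v^2 + 12*v + 8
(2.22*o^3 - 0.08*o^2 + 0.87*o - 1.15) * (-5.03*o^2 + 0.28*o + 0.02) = -11.1666*o^5 + 1.024*o^4 - 4.3541*o^3 + 6.0265*o^2 - 0.3046*o - 0.023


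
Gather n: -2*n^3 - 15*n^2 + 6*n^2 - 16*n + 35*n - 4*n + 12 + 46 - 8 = -2*n^3 - 9*n^2 + 15*n + 50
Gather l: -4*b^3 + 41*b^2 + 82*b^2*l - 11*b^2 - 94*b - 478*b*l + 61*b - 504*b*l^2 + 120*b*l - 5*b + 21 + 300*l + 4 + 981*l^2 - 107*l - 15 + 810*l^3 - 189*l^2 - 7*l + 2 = -4*b^3 + 30*b^2 - 38*b + 810*l^3 + l^2*(792 - 504*b) + l*(82*b^2 - 358*b + 186) + 12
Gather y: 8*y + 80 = 8*y + 80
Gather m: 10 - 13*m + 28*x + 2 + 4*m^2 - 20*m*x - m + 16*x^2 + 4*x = 4*m^2 + m*(-20*x - 14) + 16*x^2 + 32*x + 12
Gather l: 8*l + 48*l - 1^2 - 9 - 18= 56*l - 28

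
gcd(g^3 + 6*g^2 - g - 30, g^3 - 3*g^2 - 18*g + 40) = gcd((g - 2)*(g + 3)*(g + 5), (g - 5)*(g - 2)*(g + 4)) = g - 2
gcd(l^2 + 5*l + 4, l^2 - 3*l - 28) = l + 4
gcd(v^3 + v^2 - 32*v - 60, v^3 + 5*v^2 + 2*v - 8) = v + 2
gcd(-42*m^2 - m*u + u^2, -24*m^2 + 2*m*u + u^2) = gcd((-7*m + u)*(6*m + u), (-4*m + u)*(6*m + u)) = 6*m + u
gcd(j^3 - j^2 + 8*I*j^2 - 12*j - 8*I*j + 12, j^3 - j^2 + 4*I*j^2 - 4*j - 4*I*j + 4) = j^2 + j*(-1 + 2*I) - 2*I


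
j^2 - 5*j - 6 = (j - 6)*(j + 1)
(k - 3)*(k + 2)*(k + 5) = k^3 + 4*k^2 - 11*k - 30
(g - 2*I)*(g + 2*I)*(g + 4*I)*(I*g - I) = I*g^4 - 4*g^3 - I*g^3 + 4*g^2 + 4*I*g^2 - 16*g - 4*I*g + 16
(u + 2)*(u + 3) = u^2 + 5*u + 6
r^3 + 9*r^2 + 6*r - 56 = (r - 2)*(r + 4)*(r + 7)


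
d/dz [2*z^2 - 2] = 4*z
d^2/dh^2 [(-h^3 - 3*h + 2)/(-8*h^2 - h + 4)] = 18*(25*h^3 - 44*h^2 + 32*h - 6)/(512*h^6 + 192*h^5 - 744*h^4 - 191*h^3 + 372*h^2 + 48*h - 64)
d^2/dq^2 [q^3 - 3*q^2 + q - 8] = 6*q - 6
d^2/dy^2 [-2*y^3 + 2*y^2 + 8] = 4 - 12*y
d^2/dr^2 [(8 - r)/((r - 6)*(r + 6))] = 2*(-r^3 + 24*r^2 - 108*r + 288)/(r^6 - 108*r^4 + 3888*r^2 - 46656)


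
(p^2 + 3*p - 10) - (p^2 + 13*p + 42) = -10*p - 52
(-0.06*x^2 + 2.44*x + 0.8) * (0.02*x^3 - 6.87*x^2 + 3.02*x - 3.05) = -0.0012*x^5 + 0.461*x^4 - 16.928*x^3 + 2.0558*x^2 - 5.026*x - 2.44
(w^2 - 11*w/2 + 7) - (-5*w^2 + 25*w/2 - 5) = 6*w^2 - 18*w + 12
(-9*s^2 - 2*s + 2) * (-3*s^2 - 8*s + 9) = 27*s^4 + 78*s^3 - 71*s^2 - 34*s + 18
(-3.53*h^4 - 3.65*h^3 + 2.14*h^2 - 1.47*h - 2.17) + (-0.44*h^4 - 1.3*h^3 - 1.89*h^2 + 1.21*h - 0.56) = -3.97*h^4 - 4.95*h^3 + 0.25*h^2 - 0.26*h - 2.73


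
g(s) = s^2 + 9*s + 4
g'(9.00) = 27.00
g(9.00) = 166.00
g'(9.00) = 27.00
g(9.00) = 166.00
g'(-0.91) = 7.18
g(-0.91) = -3.36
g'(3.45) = 15.90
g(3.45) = 46.95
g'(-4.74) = -0.48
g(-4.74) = -16.19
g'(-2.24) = 4.52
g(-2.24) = -11.14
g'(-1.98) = 5.04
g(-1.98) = -9.90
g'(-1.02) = 6.96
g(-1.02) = -4.14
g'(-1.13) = 6.74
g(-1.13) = -4.89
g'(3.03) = 15.06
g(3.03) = 40.45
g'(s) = 2*s + 9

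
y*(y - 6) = y^2 - 6*y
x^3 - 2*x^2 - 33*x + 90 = (x - 5)*(x - 3)*(x + 6)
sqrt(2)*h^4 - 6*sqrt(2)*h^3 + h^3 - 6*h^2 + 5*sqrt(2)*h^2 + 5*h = h*(h - 5)*(h - 1)*(sqrt(2)*h + 1)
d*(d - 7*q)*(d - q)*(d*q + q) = d^4*q - 8*d^3*q^2 + d^3*q + 7*d^2*q^3 - 8*d^2*q^2 + 7*d*q^3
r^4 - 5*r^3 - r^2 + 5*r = r*(r - 5)*(r - 1)*(r + 1)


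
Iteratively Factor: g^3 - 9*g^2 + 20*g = (g - 5)*(g^2 - 4*g) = g*(g - 5)*(g - 4)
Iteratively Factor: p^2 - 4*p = (p)*(p - 4)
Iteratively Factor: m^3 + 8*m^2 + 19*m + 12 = (m + 1)*(m^2 + 7*m + 12) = (m + 1)*(m + 3)*(m + 4)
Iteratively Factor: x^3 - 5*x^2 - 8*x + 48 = (x - 4)*(x^2 - x - 12) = (x - 4)^2*(x + 3)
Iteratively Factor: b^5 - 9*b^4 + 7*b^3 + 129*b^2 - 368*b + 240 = (b - 3)*(b^4 - 6*b^3 - 11*b^2 + 96*b - 80) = (b - 4)*(b - 3)*(b^3 - 2*b^2 - 19*b + 20) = (b - 4)*(b - 3)*(b - 1)*(b^2 - b - 20) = (b - 5)*(b - 4)*(b - 3)*(b - 1)*(b + 4)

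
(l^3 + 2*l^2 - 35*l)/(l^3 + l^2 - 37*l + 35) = l/(l - 1)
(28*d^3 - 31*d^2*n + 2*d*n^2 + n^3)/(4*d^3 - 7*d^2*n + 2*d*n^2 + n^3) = (28*d^2 - 3*d*n - n^2)/(4*d^2 - 3*d*n - n^2)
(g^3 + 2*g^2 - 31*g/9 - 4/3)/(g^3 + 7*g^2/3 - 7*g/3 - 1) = (g - 4/3)/(g - 1)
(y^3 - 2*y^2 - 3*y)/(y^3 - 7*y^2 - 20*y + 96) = y*(y + 1)/(y^2 - 4*y - 32)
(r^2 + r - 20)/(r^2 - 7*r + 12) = (r + 5)/(r - 3)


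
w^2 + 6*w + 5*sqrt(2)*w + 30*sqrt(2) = (w + 6)*(w + 5*sqrt(2))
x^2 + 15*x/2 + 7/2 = (x + 1/2)*(x + 7)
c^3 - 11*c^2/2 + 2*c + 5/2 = (c - 5)*(c - 1)*(c + 1/2)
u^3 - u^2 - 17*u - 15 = (u - 5)*(u + 1)*(u + 3)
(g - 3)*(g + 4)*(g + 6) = g^3 + 7*g^2 - 6*g - 72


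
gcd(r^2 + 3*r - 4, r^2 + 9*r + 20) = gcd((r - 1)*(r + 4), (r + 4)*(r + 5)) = r + 4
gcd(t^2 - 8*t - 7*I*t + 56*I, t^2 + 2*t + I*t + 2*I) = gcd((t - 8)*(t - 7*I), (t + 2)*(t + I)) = 1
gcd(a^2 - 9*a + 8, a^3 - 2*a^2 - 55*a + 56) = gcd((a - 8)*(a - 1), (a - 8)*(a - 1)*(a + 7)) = a^2 - 9*a + 8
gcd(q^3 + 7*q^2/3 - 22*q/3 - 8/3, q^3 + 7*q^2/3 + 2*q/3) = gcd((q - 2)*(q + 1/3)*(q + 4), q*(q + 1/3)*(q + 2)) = q + 1/3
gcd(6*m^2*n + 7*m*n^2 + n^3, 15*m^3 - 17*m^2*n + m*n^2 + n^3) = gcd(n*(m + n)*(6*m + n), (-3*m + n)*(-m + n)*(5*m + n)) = 1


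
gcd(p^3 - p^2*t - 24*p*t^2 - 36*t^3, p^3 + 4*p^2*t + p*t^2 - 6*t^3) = p^2 + 5*p*t + 6*t^2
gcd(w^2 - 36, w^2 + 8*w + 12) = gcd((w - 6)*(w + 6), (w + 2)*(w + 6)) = w + 6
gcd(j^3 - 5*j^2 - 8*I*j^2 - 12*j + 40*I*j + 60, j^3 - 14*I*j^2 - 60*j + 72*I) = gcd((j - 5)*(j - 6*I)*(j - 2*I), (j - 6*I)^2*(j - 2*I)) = j^2 - 8*I*j - 12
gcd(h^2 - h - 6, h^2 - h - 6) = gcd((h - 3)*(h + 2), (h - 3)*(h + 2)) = h^2 - h - 6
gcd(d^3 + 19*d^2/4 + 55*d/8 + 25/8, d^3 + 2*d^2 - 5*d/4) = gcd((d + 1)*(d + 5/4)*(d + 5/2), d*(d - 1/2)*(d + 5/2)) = d + 5/2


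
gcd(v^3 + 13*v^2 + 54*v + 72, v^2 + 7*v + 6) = v + 6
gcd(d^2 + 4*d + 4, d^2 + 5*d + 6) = d + 2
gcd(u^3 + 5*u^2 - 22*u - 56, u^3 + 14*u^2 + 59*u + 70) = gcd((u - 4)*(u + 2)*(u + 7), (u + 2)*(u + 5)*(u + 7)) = u^2 + 9*u + 14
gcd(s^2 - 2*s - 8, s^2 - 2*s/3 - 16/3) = s + 2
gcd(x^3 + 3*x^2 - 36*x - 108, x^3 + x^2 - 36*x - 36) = x^2 - 36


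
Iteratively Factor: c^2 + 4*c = (c + 4)*(c)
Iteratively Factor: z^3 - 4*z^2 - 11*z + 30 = (z - 5)*(z^2 + z - 6) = (z - 5)*(z - 2)*(z + 3)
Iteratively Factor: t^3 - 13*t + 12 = (t - 1)*(t^2 + t - 12) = (t - 1)*(t + 4)*(t - 3)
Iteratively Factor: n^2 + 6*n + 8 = (n + 4)*(n + 2)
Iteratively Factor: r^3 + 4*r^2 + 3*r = (r)*(r^2 + 4*r + 3) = r*(r + 3)*(r + 1)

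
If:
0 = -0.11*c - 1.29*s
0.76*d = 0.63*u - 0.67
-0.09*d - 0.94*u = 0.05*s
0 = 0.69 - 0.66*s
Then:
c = -12.26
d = -0.86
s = 1.05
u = 0.03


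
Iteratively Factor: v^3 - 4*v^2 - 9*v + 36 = (v - 3)*(v^2 - v - 12) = (v - 3)*(v + 3)*(v - 4)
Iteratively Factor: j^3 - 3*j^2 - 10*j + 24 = (j - 4)*(j^2 + j - 6) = (j - 4)*(j + 3)*(j - 2)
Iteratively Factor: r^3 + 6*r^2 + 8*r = (r + 4)*(r^2 + 2*r) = (r + 2)*(r + 4)*(r)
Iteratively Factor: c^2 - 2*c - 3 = (c - 3)*(c + 1)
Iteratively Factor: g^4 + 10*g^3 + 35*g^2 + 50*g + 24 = (g + 1)*(g^3 + 9*g^2 + 26*g + 24) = (g + 1)*(g + 2)*(g^2 + 7*g + 12) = (g + 1)*(g + 2)*(g + 4)*(g + 3)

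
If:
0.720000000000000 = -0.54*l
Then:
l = -1.33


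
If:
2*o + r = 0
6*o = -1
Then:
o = -1/6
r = 1/3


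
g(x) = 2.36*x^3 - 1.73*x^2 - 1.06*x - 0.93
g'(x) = 7.08*x^2 - 3.46*x - 1.06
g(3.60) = 82.94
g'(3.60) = 78.24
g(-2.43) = -42.43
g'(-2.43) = 49.15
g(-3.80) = -151.38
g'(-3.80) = 114.32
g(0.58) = -1.67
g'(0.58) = -0.69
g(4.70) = 200.89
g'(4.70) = 139.08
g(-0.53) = -1.21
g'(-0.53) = 2.76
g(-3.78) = -149.11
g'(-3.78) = 113.18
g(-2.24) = -33.76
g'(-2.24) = 42.22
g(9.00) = 1569.84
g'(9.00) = 541.28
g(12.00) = 3815.31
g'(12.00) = 976.94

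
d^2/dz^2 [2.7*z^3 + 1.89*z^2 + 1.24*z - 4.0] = 16.2*z + 3.78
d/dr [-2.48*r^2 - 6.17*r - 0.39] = -4.96*r - 6.17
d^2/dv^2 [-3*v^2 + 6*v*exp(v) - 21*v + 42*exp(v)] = 6*v*exp(v) + 54*exp(v) - 6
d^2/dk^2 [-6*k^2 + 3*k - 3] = -12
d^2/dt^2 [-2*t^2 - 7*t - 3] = -4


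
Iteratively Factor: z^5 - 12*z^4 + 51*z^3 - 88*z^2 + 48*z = (z - 3)*(z^4 - 9*z^3 + 24*z^2 - 16*z) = z*(z - 3)*(z^3 - 9*z^2 + 24*z - 16) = z*(z - 4)*(z - 3)*(z^2 - 5*z + 4) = z*(z - 4)^2*(z - 3)*(z - 1)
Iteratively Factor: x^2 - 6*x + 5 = (x - 5)*(x - 1)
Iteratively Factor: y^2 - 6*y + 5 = (y - 1)*(y - 5)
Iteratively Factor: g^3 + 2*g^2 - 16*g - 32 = (g + 2)*(g^2 - 16) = (g - 4)*(g + 2)*(g + 4)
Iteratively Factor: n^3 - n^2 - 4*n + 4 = (n + 2)*(n^2 - 3*n + 2) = (n - 2)*(n + 2)*(n - 1)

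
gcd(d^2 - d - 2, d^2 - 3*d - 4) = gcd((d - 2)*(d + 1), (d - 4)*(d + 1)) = d + 1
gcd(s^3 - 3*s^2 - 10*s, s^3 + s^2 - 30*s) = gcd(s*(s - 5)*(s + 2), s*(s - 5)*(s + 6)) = s^2 - 5*s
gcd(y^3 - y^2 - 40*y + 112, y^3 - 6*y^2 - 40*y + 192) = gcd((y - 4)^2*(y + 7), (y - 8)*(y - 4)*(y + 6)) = y - 4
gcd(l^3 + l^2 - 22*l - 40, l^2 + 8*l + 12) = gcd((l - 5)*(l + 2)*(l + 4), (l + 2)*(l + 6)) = l + 2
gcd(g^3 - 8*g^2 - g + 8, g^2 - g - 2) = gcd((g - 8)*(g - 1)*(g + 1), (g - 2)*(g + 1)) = g + 1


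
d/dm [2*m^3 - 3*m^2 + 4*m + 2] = 6*m^2 - 6*m + 4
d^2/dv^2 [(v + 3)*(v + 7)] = 2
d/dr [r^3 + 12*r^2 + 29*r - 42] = 3*r^2 + 24*r + 29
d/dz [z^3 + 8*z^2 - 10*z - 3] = 3*z^2 + 16*z - 10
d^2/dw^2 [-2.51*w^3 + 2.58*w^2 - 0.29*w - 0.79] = 5.16 - 15.06*w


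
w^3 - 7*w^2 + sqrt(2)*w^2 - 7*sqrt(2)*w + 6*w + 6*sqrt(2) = (w - 6)*(w - 1)*(w + sqrt(2))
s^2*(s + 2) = s^3 + 2*s^2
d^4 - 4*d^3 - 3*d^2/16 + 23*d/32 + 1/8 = (d - 4)*(d - 1/2)*(d + 1/4)^2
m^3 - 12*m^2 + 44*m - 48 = (m - 6)*(m - 4)*(m - 2)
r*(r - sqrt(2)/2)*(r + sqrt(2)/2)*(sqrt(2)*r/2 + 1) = sqrt(2)*r^4/2 + r^3 - sqrt(2)*r^2/4 - r/2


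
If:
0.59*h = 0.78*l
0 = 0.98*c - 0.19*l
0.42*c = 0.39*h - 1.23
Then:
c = 0.55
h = 3.75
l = 2.83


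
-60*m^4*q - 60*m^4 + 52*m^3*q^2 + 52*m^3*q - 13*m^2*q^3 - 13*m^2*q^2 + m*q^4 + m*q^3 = (-6*m + q)*(-5*m + q)*(-2*m + q)*(m*q + m)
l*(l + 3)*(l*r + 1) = l^3*r + 3*l^2*r + l^2 + 3*l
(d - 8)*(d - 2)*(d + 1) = d^3 - 9*d^2 + 6*d + 16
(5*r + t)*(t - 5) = 5*r*t - 25*r + t^2 - 5*t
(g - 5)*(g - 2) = g^2 - 7*g + 10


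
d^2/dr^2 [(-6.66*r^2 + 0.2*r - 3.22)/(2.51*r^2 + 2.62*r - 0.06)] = (90.1150240000001*r^3 - 127.735908*r^2 - 126.871464*r - 45.161672)/(15.813251*r^6 + 49.518786*r^5 + 50.554914*r^4 + 15.617296*r^3 - 1.208484*r^2 + 0.028296*r - 0.000216)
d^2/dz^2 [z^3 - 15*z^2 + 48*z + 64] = 6*z - 30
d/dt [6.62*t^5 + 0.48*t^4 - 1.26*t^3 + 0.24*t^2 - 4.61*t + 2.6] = 33.1*t^4 + 1.92*t^3 - 3.78*t^2 + 0.48*t - 4.61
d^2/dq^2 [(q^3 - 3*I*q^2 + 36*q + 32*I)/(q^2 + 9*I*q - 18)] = 12*(-9*q^3 - 92*I*q^2 + 342*q + 474*I)/(q^6 + 27*I*q^5 - 297*q^4 - 1701*I*q^3 + 5346*q^2 + 8748*I*q - 5832)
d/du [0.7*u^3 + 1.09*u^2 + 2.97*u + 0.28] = 2.1*u^2 + 2.18*u + 2.97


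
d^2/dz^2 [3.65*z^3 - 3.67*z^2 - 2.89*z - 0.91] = 21.9*z - 7.34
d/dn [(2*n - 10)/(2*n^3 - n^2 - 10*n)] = 2*(-n*(-2*n^2 + n + 10) + 2*(n - 5)*(-3*n^2 + n + 5))/(n^2*(-2*n^2 + n + 10)^2)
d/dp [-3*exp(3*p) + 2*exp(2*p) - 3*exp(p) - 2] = (-9*exp(2*p) + 4*exp(p) - 3)*exp(p)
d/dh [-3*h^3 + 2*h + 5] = 2 - 9*h^2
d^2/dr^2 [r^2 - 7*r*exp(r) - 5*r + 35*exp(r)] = -7*r*exp(r) + 21*exp(r) + 2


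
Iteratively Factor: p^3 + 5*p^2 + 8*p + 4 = (p + 1)*(p^2 + 4*p + 4) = (p + 1)*(p + 2)*(p + 2)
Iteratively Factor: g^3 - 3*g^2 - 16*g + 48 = (g - 4)*(g^2 + g - 12) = (g - 4)*(g + 4)*(g - 3)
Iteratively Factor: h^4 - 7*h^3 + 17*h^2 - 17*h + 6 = (h - 1)*(h^3 - 6*h^2 + 11*h - 6) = (h - 3)*(h - 1)*(h^2 - 3*h + 2) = (h - 3)*(h - 2)*(h - 1)*(h - 1)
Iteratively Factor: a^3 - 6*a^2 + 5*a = (a - 1)*(a^2 - 5*a) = a*(a - 1)*(a - 5)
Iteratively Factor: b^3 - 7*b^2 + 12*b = (b - 4)*(b^2 - 3*b) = b*(b - 4)*(b - 3)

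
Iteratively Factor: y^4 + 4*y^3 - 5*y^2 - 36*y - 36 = (y + 2)*(y^3 + 2*y^2 - 9*y - 18) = (y + 2)*(y + 3)*(y^2 - y - 6) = (y - 3)*(y + 2)*(y + 3)*(y + 2)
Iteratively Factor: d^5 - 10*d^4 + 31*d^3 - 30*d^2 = (d)*(d^4 - 10*d^3 + 31*d^2 - 30*d) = d*(d - 5)*(d^3 - 5*d^2 + 6*d) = d*(d - 5)*(d - 2)*(d^2 - 3*d) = d^2*(d - 5)*(d - 2)*(d - 3)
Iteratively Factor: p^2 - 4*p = (p)*(p - 4)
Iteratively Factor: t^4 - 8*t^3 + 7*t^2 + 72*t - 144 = (t + 3)*(t^3 - 11*t^2 + 40*t - 48) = (t - 4)*(t + 3)*(t^2 - 7*t + 12) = (t - 4)*(t - 3)*(t + 3)*(t - 4)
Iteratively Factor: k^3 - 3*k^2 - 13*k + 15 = (k - 1)*(k^2 - 2*k - 15) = (k - 5)*(k - 1)*(k + 3)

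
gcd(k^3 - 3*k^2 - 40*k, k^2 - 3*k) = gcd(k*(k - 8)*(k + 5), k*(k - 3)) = k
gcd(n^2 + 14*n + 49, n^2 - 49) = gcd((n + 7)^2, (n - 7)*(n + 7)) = n + 7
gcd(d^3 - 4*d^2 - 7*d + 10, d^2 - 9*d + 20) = d - 5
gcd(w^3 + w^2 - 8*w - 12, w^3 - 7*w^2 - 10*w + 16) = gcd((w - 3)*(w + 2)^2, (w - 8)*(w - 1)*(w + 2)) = w + 2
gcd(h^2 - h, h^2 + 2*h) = h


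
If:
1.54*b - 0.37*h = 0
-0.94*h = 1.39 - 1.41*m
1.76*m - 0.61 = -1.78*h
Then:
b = -0.09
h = -0.38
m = 0.73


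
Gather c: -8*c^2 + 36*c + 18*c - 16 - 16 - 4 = -8*c^2 + 54*c - 36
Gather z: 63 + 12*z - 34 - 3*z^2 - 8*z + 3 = -3*z^2 + 4*z + 32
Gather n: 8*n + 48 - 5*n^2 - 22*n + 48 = -5*n^2 - 14*n + 96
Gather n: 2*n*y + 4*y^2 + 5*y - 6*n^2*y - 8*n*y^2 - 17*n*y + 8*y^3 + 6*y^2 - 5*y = -6*n^2*y + n*(-8*y^2 - 15*y) + 8*y^3 + 10*y^2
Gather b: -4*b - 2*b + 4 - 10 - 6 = -6*b - 12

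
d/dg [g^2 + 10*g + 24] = 2*g + 10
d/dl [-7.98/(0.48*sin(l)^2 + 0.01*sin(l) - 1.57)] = (7.6608*sin(l) + 0.0798)*cos(l)/(0.48*sin(l)^2 + 0.01*sin(l) - 1.57)^2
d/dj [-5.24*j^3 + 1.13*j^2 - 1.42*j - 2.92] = -15.72*j^2 + 2.26*j - 1.42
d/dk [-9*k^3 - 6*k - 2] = -27*k^2 - 6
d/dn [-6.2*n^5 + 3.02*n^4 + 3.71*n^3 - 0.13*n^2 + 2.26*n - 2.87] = -31.0*n^4 + 12.08*n^3 + 11.13*n^2 - 0.26*n + 2.26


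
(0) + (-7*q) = -7*q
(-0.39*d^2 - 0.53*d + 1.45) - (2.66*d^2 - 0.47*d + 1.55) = -3.05*d^2 - 0.0600000000000001*d - 0.1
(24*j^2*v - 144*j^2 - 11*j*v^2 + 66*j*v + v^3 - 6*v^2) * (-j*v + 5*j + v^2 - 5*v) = -24*j^3*v^2 + 264*j^3*v - 720*j^3 + 35*j^2*v^3 - 385*j^2*v^2 + 1050*j^2*v - 12*j*v^4 + 132*j*v^3 - 360*j*v^2 + v^5 - 11*v^4 + 30*v^3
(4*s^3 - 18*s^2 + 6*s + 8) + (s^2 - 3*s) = 4*s^3 - 17*s^2 + 3*s + 8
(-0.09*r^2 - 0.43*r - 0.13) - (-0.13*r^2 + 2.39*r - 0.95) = 0.04*r^2 - 2.82*r + 0.82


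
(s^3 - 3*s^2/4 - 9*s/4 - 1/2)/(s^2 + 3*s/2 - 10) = (4*s^3 - 3*s^2 - 9*s - 2)/(2*(2*s^2 + 3*s - 20))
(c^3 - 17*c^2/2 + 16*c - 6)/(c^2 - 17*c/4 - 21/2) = 2*(2*c^2 - 5*c + 2)/(4*c + 7)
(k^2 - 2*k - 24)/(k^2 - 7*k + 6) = (k + 4)/(k - 1)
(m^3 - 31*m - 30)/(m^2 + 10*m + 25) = (m^2 - 5*m - 6)/(m + 5)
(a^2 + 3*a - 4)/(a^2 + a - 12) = (a - 1)/(a - 3)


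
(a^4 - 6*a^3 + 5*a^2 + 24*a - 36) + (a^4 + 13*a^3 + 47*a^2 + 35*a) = 2*a^4 + 7*a^3 + 52*a^2 + 59*a - 36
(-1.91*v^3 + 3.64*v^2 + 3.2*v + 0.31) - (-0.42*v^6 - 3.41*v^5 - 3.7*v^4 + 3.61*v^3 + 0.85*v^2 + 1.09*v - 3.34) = 0.42*v^6 + 3.41*v^5 + 3.7*v^4 - 5.52*v^3 + 2.79*v^2 + 2.11*v + 3.65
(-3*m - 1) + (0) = -3*m - 1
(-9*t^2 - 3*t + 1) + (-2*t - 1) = -9*t^2 - 5*t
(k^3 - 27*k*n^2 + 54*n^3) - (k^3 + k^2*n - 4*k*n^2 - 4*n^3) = -k^2*n - 23*k*n^2 + 58*n^3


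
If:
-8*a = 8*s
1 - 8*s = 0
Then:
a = -1/8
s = 1/8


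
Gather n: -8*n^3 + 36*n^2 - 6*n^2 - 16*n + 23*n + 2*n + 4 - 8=-8*n^3 + 30*n^2 + 9*n - 4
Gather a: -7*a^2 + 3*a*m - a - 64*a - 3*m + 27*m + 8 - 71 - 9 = -7*a^2 + a*(3*m - 65) + 24*m - 72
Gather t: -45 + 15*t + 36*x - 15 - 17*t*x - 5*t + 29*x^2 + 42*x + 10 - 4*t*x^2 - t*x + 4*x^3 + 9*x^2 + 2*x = t*(-4*x^2 - 18*x + 10) + 4*x^3 + 38*x^2 + 80*x - 50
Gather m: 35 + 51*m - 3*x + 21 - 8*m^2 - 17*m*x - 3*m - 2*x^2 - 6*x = -8*m^2 + m*(48 - 17*x) - 2*x^2 - 9*x + 56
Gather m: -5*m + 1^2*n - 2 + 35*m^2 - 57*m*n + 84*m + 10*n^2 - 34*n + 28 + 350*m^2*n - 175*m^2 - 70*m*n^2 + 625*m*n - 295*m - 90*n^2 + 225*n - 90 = m^2*(350*n - 140) + m*(-70*n^2 + 568*n - 216) - 80*n^2 + 192*n - 64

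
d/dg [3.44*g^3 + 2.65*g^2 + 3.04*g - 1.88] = 10.32*g^2 + 5.3*g + 3.04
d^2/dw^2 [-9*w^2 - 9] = -18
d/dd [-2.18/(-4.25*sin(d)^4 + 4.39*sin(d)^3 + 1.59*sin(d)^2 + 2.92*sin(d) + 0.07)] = (-37.06*sin(d)^3 + 28.7106*sin(d)^2 + 6.9324*sin(d) + 6.3656)*cos(d)/(-4.25*sin(d)^4 + 4.39*sin(d)^3 + 1.59*sin(d)^2 + 2.92*sin(d) + 0.07)^2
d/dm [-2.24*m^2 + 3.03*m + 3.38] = 3.03 - 4.48*m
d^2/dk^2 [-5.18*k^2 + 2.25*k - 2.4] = -10.3600000000000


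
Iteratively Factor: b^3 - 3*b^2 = (b)*(b^2 - 3*b) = b*(b - 3)*(b)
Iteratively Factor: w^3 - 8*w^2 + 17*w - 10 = (w - 2)*(w^2 - 6*w + 5) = (w - 5)*(w - 2)*(w - 1)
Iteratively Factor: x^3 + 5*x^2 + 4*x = (x + 1)*(x^2 + 4*x) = x*(x + 1)*(x + 4)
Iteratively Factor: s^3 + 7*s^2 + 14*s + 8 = (s + 4)*(s^2 + 3*s + 2) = (s + 1)*(s + 4)*(s + 2)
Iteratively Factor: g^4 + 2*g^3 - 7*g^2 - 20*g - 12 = (g - 3)*(g^3 + 5*g^2 + 8*g + 4) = (g - 3)*(g + 1)*(g^2 + 4*g + 4) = (g - 3)*(g + 1)*(g + 2)*(g + 2)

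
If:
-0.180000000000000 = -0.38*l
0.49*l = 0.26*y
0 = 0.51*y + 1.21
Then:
No Solution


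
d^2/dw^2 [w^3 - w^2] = 6*w - 2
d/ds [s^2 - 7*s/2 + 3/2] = 2*s - 7/2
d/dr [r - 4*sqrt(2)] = 1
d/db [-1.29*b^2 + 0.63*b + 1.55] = 0.63 - 2.58*b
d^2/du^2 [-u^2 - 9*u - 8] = -2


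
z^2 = z^2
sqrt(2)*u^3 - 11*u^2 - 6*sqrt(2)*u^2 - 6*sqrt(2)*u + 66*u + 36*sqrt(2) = (u - 6)*(u - 6*sqrt(2))*(sqrt(2)*u + 1)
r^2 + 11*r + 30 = (r + 5)*(r + 6)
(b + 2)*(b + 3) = b^2 + 5*b + 6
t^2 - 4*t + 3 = (t - 3)*(t - 1)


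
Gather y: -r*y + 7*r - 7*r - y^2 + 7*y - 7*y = -r*y - y^2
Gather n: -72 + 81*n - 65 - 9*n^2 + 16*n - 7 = -9*n^2 + 97*n - 144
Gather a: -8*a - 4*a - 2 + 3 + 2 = 3 - 12*a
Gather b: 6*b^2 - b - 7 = 6*b^2 - b - 7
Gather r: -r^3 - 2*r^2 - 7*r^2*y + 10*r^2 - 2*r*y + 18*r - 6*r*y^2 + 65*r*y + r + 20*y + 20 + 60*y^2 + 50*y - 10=-r^3 + r^2*(8 - 7*y) + r*(-6*y^2 + 63*y + 19) + 60*y^2 + 70*y + 10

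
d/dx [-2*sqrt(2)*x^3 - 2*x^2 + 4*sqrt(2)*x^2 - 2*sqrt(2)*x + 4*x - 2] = -6*sqrt(2)*x^2 - 4*x + 8*sqrt(2)*x - 2*sqrt(2) + 4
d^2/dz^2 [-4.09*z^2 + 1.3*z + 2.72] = -8.18000000000000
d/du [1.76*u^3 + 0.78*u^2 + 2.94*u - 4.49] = 5.28*u^2 + 1.56*u + 2.94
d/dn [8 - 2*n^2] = -4*n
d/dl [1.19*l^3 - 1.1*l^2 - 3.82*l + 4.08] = 3.57*l^2 - 2.2*l - 3.82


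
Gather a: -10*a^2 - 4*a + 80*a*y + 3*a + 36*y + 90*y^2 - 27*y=-10*a^2 + a*(80*y - 1) + 90*y^2 + 9*y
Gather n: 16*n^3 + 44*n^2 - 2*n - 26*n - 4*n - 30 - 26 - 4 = 16*n^3 + 44*n^2 - 32*n - 60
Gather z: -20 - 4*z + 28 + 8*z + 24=4*z + 32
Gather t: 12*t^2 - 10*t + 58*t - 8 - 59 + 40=12*t^2 + 48*t - 27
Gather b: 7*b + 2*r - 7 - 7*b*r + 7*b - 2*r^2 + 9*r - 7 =b*(14 - 7*r) - 2*r^2 + 11*r - 14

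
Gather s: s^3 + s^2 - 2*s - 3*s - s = s^3 + s^2 - 6*s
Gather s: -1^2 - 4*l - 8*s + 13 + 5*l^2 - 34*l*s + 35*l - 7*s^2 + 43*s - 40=5*l^2 + 31*l - 7*s^2 + s*(35 - 34*l) - 28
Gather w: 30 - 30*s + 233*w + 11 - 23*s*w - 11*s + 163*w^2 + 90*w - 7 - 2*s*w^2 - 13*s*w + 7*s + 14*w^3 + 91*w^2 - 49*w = -34*s + 14*w^3 + w^2*(254 - 2*s) + w*(274 - 36*s) + 34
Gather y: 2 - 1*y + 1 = 3 - y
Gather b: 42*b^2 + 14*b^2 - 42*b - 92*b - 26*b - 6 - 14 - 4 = 56*b^2 - 160*b - 24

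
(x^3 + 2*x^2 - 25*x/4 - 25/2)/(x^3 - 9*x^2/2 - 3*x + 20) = (x + 5/2)/(x - 4)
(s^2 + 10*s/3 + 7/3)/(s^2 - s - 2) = (s + 7/3)/(s - 2)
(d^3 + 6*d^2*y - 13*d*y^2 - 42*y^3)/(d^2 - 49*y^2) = (-d^2 + d*y + 6*y^2)/(-d + 7*y)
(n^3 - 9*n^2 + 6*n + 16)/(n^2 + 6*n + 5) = (n^2 - 10*n + 16)/(n + 5)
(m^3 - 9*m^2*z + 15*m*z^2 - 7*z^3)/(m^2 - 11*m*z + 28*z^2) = (-m^2 + 2*m*z - z^2)/(-m + 4*z)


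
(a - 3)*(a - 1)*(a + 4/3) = a^3 - 8*a^2/3 - 7*a/3 + 4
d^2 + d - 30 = (d - 5)*(d + 6)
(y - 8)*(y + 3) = y^2 - 5*y - 24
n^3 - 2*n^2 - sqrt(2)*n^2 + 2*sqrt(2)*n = n*(n - 2)*(n - sqrt(2))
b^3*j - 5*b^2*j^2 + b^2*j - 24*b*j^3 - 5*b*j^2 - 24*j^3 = (b - 8*j)*(b + 3*j)*(b*j + j)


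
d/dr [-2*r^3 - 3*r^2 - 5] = 6*r*(-r - 1)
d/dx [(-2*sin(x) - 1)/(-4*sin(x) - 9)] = 14*cos(x)/(4*sin(x) + 9)^2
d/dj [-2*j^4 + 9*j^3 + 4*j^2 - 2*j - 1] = -8*j^3 + 27*j^2 + 8*j - 2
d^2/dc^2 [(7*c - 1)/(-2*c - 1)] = 36/(2*c + 1)^3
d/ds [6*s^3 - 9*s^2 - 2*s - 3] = 18*s^2 - 18*s - 2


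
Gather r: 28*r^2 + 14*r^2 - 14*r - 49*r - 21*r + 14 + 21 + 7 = 42*r^2 - 84*r + 42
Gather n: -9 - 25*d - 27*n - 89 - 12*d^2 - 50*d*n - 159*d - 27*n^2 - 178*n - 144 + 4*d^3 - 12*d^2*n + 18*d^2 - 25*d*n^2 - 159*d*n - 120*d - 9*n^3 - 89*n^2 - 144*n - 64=4*d^3 + 6*d^2 - 304*d - 9*n^3 + n^2*(-25*d - 116) + n*(-12*d^2 - 209*d - 349) - 306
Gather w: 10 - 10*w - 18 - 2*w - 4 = -12*w - 12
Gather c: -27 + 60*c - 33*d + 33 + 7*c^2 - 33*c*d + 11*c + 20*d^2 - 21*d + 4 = 7*c^2 + c*(71 - 33*d) + 20*d^2 - 54*d + 10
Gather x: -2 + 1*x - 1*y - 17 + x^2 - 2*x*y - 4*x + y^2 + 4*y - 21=x^2 + x*(-2*y - 3) + y^2 + 3*y - 40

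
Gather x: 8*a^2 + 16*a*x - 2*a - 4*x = 8*a^2 - 2*a + x*(16*a - 4)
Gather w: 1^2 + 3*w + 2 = 3*w + 3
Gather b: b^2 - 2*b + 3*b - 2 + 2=b^2 + b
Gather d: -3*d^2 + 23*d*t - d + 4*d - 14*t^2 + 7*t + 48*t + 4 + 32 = -3*d^2 + d*(23*t + 3) - 14*t^2 + 55*t + 36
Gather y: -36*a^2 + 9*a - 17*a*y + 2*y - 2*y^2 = -36*a^2 + 9*a - 2*y^2 + y*(2 - 17*a)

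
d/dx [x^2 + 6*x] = 2*x + 6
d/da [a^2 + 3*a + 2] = 2*a + 3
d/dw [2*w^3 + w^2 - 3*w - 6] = 6*w^2 + 2*w - 3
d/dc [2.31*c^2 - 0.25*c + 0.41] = 4.62*c - 0.25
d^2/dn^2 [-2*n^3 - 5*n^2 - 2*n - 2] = -12*n - 10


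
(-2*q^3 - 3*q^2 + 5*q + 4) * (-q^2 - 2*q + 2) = 2*q^5 + 7*q^4 - 3*q^3 - 20*q^2 + 2*q + 8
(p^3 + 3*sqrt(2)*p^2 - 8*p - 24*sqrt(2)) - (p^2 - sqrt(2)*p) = p^3 - p^2 + 3*sqrt(2)*p^2 - 8*p + sqrt(2)*p - 24*sqrt(2)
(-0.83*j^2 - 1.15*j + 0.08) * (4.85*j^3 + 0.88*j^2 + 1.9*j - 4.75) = -4.0255*j^5 - 6.3079*j^4 - 2.201*j^3 + 1.8279*j^2 + 5.6145*j - 0.38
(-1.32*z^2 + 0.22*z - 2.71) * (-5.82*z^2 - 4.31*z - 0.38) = 7.6824*z^4 + 4.4088*z^3 + 15.3256*z^2 + 11.5965*z + 1.0298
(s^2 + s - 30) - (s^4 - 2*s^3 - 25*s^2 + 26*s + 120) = -s^4 + 2*s^3 + 26*s^2 - 25*s - 150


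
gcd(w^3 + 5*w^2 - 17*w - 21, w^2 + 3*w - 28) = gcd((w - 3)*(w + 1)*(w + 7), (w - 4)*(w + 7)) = w + 7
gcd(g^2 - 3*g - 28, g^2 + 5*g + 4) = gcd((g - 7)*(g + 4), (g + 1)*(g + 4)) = g + 4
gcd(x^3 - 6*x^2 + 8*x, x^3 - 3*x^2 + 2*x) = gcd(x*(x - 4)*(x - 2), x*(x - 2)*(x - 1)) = x^2 - 2*x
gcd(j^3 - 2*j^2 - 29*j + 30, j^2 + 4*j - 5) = j^2 + 4*j - 5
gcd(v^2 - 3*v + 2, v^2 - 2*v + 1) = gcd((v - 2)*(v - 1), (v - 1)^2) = v - 1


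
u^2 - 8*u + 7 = (u - 7)*(u - 1)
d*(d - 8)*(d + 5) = d^3 - 3*d^2 - 40*d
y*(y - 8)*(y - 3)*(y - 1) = y^4 - 12*y^3 + 35*y^2 - 24*y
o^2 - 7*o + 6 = (o - 6)*(o - 1)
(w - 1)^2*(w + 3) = w^3 + w^2 - 5*w + 3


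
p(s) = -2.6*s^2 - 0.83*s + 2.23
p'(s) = -5.2*s - 0.83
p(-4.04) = -36.85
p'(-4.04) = 20.18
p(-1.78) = -4.53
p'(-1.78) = 8.43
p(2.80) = -20.48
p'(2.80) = -15.39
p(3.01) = -23.82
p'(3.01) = -16.48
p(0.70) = 0.38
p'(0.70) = -4.47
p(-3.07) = -19.73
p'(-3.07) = 15.13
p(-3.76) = -31.41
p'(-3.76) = 18.72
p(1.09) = -1.76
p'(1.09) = -6.50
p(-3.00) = -18.68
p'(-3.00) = 14.77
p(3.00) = -23.66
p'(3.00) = -16.43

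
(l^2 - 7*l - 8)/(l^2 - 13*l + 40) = (l + 1)/(l - 5)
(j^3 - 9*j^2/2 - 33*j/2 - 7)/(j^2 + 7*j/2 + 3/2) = (j^2 - 5*j - 14)/(j + 3)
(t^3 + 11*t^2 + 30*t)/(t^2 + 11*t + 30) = t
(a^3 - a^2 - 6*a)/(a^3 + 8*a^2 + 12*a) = (a - 3)/(a + 6)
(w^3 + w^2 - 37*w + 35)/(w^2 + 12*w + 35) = (w^2 - 6*w + 5)/(w + 5)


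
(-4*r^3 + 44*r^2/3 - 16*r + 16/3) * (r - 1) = -4*r^4 + 56*r^3/3 - 92*r^2/3 + 64*r/3 - 16/3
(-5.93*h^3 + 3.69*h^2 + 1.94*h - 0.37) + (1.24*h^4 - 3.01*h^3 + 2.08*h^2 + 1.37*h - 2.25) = 1.24*h^4 - 8.94*h^3 + 5.77*h^2 + 3.31*h - 2.62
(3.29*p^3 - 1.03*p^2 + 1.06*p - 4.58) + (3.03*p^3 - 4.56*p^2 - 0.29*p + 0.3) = 6.32*p^3 - 5.59*p^2 + 0.77*p - 4.28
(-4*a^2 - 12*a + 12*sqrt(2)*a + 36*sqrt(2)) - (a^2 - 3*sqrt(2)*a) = -5*a^2 - 12*a + 15*sqrt(2)*a + 36*sqrt(2)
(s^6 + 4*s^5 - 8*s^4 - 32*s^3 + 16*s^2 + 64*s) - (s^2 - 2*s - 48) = s^6 + 4*s^5 - 8*s^4 - 32*s^3 + 15*s^2 + 66*s + 48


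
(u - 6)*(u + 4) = u^2 - 2*u - 24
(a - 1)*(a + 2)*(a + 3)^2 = a^4 + 7*a^3 + 13*a^2 - 3*a - 18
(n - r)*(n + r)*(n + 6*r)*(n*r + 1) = n^4*r + 6*n^3*r^2 + n^3 - n^2*r^3 + 6*n^2*r - 6*n*r^4 - n*r^2 - 6*r^3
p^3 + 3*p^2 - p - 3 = (p - 1)*(p + 1)*(p + 3)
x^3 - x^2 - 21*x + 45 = (x - 3)^2*(x + 5)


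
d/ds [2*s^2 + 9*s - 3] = 4*s + 9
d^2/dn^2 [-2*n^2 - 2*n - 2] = -4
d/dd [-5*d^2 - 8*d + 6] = -10*d - 8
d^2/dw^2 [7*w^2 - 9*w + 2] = 14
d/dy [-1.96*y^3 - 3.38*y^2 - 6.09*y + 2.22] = -5.88*y^2 - 6.76*y - 6.09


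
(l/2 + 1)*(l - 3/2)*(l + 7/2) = l^3/2 + 2*l^2 - 5*l/8 - 21/4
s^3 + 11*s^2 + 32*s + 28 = (s + 2)^2*(s + 7)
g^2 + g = g*(g + 1)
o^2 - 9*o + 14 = (o - 7)*(o - 2)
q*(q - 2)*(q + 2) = q^3 - 4*q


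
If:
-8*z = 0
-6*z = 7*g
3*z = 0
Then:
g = 0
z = 0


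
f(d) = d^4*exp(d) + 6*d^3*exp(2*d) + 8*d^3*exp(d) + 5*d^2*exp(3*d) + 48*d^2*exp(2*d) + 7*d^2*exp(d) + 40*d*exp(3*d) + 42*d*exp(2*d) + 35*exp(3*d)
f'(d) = d^4*exp(d) + 12*d^3*exp(2*d) + 12*d^3*exp(d) + 15*d^2*exp(3*d) + 114*d^2*exp(2*d) + 31*d^2*exp(d) + 130*d*exp(3*d) + 180*d*exp(2*d) + 14*d*exp(d) + 145*exp(3*d) + 42*exp(2*d)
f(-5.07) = -1.26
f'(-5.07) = -1.09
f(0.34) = 177.58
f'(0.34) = 772.55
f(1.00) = 2359.68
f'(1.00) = 8553.86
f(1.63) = 21178.31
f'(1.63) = 71568.75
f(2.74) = 824424.41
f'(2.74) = 2681756.72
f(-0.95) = -0.06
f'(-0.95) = -1.41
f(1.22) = 5170.33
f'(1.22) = 18159.44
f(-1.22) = 0.09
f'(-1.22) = 0.44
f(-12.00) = 0.05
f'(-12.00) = 0.03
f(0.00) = 35.00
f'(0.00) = 187.00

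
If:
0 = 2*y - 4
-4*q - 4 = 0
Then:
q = -1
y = 2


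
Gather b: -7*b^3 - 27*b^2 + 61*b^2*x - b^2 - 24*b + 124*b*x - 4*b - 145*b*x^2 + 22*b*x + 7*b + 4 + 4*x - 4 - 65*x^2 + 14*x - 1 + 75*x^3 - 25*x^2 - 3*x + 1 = -7*b^3 + b^2*(61*x - 28) + b*(-145*x^2 + 146*x - 21) + 75*x^3 - 90*x^2 + 15*x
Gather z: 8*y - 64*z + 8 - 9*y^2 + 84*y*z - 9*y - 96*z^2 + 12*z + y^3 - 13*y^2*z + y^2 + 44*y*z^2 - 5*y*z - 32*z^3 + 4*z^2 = y^3 - 8*y^2 - y - 32*z^3 + z^2*(44*y - 92) + z*(-13*y^2 + 79*y - 52) + 8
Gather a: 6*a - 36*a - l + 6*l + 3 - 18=-30*a + 5*l - 15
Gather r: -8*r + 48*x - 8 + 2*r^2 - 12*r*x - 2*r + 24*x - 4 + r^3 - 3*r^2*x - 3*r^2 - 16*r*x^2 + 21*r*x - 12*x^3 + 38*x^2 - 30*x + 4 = r^3 + r^2*(-3*x - 1) + r*(-16*x^2 + 9*x - 10) - 12*x^3 + 38*x^2 + 42*x - 8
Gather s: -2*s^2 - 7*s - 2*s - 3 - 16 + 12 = -2*s^2 - 9*s - 7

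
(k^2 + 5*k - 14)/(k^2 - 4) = (k + 7)/(k + 2)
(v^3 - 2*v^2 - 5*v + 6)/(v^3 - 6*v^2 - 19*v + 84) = (v^2 + v - 2)/(v^2 - 3*v - 28)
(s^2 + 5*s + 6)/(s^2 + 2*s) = (s + 3)/s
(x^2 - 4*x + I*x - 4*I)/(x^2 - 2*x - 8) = (x + I)/(x + 2)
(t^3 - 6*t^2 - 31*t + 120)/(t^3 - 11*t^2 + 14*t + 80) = (t^2 + 2*t - 15)/(t^2 - 3*t - 10)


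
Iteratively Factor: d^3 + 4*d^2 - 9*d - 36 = (d - 3)*(d^2 + 7*d + 12) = (d - 3)*(d + 3)*(d + 4)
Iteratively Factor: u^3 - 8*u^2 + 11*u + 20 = (u - 5)*(u^2 - 3*u - 4) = (u - 5)*(u + 1)*(u - 4)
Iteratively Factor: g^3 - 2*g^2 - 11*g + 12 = (g - 4)*(g^2 + 2*g - 3) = (g - 4)*(g - 1)*(g + 3)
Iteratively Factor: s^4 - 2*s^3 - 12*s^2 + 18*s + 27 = (s + 1)*(s^3 - 3*s^2 - 9*s + 27) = (s - 3)*(s + 1)*(s^2 - 9) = (s - 3)^2*(s + 1)*(s + 3)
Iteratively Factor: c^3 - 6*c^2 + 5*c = (c)*(c^2 - 6*c + 5) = c*(c - 5)*(c - 1)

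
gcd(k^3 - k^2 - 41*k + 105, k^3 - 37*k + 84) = k^2 + 4*k - 21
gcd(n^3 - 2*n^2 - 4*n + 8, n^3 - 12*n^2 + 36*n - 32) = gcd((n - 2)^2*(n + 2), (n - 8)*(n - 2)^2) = n^2 - 4*n + 4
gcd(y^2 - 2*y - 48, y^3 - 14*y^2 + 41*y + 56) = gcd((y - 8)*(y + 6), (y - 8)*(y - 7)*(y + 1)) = y - 8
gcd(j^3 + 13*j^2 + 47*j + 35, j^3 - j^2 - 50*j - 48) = j + 1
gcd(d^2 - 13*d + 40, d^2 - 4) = 1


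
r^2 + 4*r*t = r*(r + 4*t)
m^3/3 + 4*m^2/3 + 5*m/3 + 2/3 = (m/3 + 1/3)*(m + 1)*(m + 2)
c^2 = c^2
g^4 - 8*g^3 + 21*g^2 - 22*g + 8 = (g - 4)*(g - 2)*(g - 1)^2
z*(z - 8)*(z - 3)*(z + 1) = z^4 - 10*z^3 + 13*z^2 + 24*z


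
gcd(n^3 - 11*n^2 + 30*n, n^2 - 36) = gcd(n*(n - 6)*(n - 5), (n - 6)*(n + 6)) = n - 6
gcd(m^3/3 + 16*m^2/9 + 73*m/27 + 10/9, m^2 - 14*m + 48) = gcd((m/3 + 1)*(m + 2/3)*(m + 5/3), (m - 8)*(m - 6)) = 1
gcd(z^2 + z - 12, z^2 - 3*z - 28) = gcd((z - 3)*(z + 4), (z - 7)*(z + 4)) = z + 4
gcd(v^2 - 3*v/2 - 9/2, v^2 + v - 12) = v - 3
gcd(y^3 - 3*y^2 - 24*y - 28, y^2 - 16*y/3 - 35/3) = y - 7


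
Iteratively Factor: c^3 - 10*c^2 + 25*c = (c - 5)*(c^2 - 5*c) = (c - 5)^2*(c)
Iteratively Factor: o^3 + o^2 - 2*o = (o - 1)*(o^2 + 2*o) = o*(o - 1)*(o + 2)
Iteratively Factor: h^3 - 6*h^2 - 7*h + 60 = (h - 4)*(h^2 - 2*h - 15) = (h - 5)*(h - 4)*(h + 3)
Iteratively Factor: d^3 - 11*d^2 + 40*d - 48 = (d - 4)*(d^2 - 7*d + 12) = (d - 4)*(d - 3)*(d - 4)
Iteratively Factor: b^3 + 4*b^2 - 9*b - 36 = (b + 4)*(b^2 - 9) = (b - 3)*(b + 4)*(b + 3)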